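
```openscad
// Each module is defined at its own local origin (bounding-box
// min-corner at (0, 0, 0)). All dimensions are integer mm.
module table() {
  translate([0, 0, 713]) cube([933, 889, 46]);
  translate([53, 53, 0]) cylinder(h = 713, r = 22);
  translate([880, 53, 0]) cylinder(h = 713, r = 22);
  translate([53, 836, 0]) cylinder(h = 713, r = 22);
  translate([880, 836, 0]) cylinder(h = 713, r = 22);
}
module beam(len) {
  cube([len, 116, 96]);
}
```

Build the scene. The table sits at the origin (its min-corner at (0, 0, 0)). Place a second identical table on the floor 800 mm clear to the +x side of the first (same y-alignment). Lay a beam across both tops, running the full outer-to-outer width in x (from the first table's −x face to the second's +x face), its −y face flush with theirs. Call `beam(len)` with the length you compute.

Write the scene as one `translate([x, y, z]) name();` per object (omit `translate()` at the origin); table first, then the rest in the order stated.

table();
translate([1733, 0, 0]) table();
translate([0, 0, 759]) beam(2666);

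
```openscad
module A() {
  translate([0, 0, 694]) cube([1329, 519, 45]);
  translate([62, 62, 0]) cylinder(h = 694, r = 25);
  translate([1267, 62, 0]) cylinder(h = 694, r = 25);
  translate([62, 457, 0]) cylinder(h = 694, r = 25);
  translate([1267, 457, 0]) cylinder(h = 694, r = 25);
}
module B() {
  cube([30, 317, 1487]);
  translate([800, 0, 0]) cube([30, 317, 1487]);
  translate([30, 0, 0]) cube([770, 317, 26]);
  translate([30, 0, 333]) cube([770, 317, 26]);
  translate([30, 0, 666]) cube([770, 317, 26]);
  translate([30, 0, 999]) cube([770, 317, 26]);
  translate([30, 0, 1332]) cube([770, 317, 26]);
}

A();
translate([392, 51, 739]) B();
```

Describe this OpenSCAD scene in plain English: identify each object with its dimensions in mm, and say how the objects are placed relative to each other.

A is a table with a 1329×519 mm rectangular top, 45 mm thick, top surface at z = 739 mm, supported by four round legs of 50 mm diameter, each leg's bounding box inset 37 mm from the nearest pair of top edges, running from the floor.

B is a bookshelf 830 mm wide overall, 317 mm deep and 1487 mm tall. The two sides are 30 mm thick vertical panels. 5 horizontal shelves of 26 mm thickness span between the inner faces of the sides; the lowest shelf sits on the floor and shelves are stacked with a clear vertical gap of 307 mm between each pair.

The bookshelf is on top of the table.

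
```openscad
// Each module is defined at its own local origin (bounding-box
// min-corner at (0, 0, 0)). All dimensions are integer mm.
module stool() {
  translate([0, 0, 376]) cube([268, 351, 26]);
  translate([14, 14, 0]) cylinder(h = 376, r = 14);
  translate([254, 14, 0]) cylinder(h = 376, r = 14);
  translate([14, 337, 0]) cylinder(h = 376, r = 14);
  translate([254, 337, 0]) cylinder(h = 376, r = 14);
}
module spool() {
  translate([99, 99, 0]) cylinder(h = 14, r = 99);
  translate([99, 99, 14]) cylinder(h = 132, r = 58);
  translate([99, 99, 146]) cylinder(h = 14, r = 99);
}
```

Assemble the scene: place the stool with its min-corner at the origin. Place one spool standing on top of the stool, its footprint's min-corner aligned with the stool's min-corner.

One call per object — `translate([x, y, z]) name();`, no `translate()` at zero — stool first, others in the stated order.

stool();
translate([0, 0, 402]) spool();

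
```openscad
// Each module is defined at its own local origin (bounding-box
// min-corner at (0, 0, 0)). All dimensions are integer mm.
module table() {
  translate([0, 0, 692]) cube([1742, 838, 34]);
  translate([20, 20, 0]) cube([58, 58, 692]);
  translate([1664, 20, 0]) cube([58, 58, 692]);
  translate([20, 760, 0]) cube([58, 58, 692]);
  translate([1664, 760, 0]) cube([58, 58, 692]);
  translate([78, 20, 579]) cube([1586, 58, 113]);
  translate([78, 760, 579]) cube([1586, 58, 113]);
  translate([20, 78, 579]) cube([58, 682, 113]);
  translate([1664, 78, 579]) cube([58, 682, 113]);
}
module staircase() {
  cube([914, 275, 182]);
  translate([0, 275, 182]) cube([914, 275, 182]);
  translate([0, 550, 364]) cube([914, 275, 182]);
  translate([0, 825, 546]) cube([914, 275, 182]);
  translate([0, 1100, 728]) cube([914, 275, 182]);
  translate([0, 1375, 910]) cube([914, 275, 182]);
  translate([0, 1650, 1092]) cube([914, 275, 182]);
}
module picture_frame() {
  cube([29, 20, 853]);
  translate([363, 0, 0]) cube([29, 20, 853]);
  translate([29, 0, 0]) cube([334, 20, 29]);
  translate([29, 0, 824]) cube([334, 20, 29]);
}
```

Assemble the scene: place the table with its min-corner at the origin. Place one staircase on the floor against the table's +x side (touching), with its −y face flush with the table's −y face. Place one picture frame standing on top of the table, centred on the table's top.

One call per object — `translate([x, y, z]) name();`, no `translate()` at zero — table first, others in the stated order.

table();
translate([1742, 0, 0]) staircase();
translate([675, 409, 726]) picture_frame();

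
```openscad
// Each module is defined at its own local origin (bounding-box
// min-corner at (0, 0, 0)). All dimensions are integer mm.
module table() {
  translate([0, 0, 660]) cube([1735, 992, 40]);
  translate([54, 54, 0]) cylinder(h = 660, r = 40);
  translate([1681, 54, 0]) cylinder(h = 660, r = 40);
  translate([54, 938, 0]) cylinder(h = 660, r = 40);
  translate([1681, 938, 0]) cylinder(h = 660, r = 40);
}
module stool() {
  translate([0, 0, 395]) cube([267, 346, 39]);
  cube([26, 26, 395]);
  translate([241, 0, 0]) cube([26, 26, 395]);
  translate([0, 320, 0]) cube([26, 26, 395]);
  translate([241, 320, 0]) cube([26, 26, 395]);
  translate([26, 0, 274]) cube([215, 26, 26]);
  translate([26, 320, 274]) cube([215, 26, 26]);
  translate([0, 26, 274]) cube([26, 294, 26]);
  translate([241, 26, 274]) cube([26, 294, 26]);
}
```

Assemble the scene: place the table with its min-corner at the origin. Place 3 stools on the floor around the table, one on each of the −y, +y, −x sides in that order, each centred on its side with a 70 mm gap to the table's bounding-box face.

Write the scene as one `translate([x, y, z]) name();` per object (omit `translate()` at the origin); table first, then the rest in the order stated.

table();
translate([734, -416, 0]) stool();
translate([734, 1062, 0]) stool();
translate([-337, 323, 0]) stool();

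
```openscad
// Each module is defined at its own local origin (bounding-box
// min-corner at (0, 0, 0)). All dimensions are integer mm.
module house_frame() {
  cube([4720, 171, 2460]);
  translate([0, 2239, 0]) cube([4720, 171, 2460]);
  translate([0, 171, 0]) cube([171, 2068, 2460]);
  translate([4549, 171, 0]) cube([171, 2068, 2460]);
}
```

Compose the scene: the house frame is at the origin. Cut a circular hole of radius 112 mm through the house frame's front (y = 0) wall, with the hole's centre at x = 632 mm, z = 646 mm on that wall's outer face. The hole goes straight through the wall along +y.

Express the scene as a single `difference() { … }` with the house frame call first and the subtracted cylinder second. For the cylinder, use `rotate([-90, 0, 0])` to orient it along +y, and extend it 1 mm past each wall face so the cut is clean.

difference() {
  house_frame();
  translate([632, -1, 646]) rotate([-90, 0, 0]) cylinder(h = 173, r = 112);
}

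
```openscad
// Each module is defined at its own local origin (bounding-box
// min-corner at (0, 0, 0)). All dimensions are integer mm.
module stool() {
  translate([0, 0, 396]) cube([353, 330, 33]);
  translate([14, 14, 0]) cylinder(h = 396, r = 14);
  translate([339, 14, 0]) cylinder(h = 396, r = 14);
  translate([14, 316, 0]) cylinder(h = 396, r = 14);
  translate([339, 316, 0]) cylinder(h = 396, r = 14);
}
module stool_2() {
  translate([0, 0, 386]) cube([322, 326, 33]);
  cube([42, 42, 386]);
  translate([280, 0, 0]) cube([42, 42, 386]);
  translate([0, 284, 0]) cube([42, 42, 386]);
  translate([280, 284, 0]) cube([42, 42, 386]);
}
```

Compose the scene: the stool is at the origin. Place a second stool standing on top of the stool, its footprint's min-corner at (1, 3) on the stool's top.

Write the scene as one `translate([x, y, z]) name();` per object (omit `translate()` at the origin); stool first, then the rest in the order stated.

stool();
translate([1, 3, 429]) stool_2();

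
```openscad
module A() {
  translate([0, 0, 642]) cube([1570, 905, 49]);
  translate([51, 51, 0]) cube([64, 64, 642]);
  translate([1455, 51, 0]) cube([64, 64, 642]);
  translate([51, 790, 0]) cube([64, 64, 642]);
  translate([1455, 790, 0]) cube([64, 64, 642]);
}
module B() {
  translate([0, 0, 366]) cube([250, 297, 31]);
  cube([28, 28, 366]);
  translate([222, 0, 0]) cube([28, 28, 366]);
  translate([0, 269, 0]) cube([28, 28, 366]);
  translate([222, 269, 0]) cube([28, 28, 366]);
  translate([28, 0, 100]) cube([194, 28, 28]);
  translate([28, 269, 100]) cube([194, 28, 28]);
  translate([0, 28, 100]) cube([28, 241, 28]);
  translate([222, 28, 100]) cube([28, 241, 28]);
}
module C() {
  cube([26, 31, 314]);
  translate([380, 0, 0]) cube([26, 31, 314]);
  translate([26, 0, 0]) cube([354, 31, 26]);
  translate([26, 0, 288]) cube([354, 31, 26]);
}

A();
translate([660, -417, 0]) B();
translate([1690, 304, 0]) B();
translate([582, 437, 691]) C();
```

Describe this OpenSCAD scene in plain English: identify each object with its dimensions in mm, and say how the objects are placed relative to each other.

A is a table: top 1570 mm (x) × 905 mm (y), 49 mm thick, upper face at z = 691 mm, on four 64×64 mm square legs, each inset 51 mm from the nearest pair of top edges, running from z = 0 to the bottom of the top.

B is a four-legged stool. The seat is 250×297 mm, 31 mm thick, top at z = 397 mm. It stands on four square legs, each 28×28 mm in cross-section, from z = 0 to the seat underside, each flush with a corner of the seat. Four stretchers, 28 mm wide and 28 mm tall, connect adjacent legs with their undersides at z = 100 mm, each running between the inner faces of the legs it joins and aligned with the legs' outer faces on the other axis.

C is a picture frame with a 354×262 mm rectangular opening (x by z) and a uniform 26 mm border on every side. Frame depth is 31 mm along y. It is built from two vertical stiles running the full outside height and two horizontal rails spanning the gap between the stiles.

Two stools sit around the table at the −y, +x sides. The picture frame is on top of the table, centred.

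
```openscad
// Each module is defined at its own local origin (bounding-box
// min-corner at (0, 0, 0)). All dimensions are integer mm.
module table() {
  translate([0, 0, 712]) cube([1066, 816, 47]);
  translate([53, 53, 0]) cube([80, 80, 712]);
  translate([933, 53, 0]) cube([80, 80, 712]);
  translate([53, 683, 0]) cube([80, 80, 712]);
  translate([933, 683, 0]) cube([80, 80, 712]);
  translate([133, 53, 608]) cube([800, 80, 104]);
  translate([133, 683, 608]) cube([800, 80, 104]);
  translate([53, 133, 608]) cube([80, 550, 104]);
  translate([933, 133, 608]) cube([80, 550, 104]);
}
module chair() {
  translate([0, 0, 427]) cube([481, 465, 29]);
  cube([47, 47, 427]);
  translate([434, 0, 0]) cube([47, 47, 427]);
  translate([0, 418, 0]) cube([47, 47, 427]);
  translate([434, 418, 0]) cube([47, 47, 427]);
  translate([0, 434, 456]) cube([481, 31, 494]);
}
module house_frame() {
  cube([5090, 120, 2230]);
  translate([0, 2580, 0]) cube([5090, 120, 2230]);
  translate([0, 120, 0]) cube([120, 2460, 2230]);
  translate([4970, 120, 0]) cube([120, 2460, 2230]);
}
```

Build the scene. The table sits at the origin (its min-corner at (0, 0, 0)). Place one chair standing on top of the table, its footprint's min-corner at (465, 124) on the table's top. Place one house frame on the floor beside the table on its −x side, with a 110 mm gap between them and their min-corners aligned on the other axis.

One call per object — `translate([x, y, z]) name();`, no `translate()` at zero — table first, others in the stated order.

table();
translate([465, 124, 759]) chair();
translate([-5200, 0, 0]) house_frame();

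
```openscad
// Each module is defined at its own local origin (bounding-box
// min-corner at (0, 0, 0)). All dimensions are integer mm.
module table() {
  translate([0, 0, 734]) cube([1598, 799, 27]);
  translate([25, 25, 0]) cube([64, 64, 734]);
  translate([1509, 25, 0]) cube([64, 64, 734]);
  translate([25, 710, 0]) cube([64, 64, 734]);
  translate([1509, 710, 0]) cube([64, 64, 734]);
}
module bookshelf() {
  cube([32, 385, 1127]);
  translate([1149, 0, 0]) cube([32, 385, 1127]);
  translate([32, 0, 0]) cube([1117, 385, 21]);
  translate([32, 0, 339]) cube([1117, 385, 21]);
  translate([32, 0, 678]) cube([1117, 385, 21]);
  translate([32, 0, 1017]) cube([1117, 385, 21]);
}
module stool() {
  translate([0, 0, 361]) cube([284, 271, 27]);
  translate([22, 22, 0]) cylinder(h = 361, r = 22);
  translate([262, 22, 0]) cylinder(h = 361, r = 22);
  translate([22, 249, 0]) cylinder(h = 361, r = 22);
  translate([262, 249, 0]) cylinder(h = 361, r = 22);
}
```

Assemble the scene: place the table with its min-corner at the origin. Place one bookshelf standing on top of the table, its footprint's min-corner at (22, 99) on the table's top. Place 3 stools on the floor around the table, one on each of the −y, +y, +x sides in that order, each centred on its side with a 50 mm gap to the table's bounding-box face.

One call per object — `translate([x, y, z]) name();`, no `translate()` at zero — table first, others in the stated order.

table();
translate([22, 99, 761]) bookshelf();
translate([657, -321, 0]) stool();
translate([657, 849, 0]) stool();
translate([1648, 264, 0]) stool();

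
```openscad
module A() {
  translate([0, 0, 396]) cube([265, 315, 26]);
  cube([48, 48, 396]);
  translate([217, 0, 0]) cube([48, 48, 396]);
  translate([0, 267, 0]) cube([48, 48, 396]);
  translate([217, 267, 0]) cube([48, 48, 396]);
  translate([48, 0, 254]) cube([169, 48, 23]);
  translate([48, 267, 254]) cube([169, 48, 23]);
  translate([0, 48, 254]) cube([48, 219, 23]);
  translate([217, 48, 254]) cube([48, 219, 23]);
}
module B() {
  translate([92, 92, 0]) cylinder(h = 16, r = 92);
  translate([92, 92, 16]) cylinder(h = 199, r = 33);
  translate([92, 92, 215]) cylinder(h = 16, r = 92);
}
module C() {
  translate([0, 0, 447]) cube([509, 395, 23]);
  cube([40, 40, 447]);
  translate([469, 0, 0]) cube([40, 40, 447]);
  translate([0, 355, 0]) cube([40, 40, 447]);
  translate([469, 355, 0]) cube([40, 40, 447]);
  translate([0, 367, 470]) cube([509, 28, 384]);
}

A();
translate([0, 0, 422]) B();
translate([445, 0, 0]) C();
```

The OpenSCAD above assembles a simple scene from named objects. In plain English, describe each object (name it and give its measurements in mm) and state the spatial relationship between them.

A is a four-legged stool. The seat is 265×315 mm, 26 mm thick, top at z = 422 mm. It stands on four square legs, each 48×48 mm in cross-section, from z = 0 to the seat underside, each flush with a corner of the seat. Four stretchers, 48 mm wide and 23 mm tall, connect adjacent legs with their undersides at z = 254 mm, each running between the inner faces of the legs it joins and aligned with the legs' outer faces on the other axis.

B is a spool: two coaxial disc flanges of radius 92 mm and thickness 16 mm, joined by a core cylinder of radius 33 mm and height 199 mm. The lower flange rests on z = 0 and the three cylinders share a vertical axis.

C is a chair. The seat is a 509×395×23 mm slab with its top at z = 470 mm, on four 40×40 mm corner legs (flush with the seat edges, standing on z = 0). A flat backrest 28 mm thick, 384 mm tall, spans the full seat width and rises from the seat top along its +y edge, rear face flush with the rear of the seat.

The spool is on top of the stool. The chair is on the floor beside the stool on its +x side.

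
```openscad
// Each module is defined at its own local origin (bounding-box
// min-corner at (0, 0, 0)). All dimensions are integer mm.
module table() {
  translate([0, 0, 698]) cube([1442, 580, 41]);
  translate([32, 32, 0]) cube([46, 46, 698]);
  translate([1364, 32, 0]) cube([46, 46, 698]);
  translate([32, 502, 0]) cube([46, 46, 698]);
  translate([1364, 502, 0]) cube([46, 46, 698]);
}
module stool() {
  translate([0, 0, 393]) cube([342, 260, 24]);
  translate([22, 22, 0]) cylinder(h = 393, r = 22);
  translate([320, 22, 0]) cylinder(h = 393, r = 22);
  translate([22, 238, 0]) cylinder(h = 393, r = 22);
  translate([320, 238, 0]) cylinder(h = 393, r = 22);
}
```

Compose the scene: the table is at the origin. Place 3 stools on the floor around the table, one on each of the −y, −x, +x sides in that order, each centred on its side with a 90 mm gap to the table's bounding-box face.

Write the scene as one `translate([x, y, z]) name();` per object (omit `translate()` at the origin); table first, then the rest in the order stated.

table();
translate([550, -350, 0]) stool();
translate([-432, 160, 0]) stool();
translate([1532, 160, 0]) stool();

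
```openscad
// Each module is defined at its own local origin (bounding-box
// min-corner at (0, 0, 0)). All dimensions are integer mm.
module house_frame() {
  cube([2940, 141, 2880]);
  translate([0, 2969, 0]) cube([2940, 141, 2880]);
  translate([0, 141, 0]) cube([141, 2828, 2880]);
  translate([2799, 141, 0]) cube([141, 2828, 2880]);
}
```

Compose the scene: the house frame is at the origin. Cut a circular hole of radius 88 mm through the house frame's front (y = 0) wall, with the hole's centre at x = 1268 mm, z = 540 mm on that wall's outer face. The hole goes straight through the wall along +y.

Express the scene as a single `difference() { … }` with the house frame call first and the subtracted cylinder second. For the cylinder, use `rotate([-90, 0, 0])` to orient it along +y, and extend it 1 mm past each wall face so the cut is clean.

difference() {
  house_frame();
  translate([1268, -1, 540]) rotate([-90, 0, 0]) cylinder(h = 143, r = 88);
}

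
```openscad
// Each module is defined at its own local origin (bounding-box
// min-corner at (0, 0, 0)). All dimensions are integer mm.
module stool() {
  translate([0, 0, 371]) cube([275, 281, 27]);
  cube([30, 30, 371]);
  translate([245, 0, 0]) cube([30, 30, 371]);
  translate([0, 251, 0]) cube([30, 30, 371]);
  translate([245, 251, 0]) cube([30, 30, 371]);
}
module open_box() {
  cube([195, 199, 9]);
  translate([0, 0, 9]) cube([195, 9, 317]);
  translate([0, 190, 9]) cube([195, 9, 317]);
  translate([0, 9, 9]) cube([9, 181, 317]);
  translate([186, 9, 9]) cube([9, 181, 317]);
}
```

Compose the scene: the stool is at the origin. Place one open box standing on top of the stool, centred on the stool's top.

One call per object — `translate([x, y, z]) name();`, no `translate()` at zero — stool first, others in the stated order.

stool();
translate([40, 41, 398]) open_box();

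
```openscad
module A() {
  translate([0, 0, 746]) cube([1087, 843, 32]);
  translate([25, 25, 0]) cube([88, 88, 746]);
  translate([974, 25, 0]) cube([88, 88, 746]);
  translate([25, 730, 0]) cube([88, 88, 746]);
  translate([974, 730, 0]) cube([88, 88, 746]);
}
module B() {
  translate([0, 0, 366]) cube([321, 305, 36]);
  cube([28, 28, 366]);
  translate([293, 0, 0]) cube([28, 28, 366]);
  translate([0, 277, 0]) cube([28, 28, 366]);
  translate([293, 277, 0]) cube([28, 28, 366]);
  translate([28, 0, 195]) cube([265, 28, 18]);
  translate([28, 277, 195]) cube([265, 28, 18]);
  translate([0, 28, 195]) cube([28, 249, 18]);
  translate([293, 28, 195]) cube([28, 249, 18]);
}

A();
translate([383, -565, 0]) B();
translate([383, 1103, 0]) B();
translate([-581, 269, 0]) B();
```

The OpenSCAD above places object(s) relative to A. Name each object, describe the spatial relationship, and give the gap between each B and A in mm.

A is a table. B is a stool. Three stools sit around the table at the −y, +y, −x sides. The gap between each stool and the table is 260 mm.

Each stool's nearest face is 260 mm from the table's bounding box.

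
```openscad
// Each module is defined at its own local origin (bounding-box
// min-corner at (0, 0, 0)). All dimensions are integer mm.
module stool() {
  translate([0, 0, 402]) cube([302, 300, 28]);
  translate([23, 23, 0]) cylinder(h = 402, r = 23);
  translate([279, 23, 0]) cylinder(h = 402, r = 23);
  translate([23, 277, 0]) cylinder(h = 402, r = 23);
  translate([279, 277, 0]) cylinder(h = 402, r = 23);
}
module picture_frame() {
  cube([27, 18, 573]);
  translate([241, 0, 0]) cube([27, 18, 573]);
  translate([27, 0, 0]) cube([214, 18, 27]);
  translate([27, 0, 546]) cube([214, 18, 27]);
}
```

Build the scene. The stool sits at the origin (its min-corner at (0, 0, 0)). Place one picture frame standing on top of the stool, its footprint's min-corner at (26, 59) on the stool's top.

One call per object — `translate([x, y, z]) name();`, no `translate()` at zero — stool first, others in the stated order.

stool();
translate([26, 59, 430]) picture_frame();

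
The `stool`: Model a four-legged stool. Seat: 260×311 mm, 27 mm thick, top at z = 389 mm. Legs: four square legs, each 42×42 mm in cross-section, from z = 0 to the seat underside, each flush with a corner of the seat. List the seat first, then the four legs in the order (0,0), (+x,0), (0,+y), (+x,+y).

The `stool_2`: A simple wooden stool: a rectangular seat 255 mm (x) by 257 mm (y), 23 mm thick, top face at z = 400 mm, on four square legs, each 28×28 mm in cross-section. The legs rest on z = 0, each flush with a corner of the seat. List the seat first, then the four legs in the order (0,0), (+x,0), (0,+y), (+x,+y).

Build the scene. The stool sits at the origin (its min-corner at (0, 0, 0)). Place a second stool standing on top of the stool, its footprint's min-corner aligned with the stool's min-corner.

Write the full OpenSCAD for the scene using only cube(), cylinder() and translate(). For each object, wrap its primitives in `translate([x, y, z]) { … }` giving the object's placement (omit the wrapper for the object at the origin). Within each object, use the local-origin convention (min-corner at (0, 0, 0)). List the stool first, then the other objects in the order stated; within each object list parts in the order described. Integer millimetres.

translate([0, 0, 362]) cube([260, 311, 27]);
cube([42, 42, 362]);
translate([218, 0, 0]) cube([42, 42, 362]);
translate([0, 269, 0]) cube([42, 42, 362]);
translate([218, 269, 0]) cube([42, 42, 362]);
translate([0, 0, 389]) {
  translate([0, 0, 377]) cube([255, 257, 23]);
  cube([28, 28, 377]);
  translate([227, 0, 0]) cube([28, 28, 377]);
  translate([0, 229, 0]) cube([28, 28, 377]);
  translate([227, 229, 0]) cube([28, 28, 377]);
}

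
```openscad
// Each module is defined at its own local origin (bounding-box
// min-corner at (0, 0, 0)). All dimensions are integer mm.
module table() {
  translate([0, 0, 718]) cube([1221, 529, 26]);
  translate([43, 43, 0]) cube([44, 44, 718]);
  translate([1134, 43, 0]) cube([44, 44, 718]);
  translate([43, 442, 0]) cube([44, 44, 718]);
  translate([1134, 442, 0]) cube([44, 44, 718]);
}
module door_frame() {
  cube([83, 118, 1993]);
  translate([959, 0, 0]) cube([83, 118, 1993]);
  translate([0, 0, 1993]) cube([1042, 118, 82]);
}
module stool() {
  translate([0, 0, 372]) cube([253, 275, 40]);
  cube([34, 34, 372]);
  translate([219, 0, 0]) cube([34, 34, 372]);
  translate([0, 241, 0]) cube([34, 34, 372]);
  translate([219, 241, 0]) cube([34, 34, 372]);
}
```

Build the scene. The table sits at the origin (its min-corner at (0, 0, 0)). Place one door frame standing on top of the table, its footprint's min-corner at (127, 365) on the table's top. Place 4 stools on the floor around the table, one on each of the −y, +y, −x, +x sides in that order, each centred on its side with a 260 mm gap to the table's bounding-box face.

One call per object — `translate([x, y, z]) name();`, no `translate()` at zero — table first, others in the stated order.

table();
translate([127, 365, 744]) door_frame();
translate([484, -535, 0]) stool();
translate([484, 789, 0]) stool();
translate([-513, 127, 0]) stool();
translate([1481, 127, 0]) stool();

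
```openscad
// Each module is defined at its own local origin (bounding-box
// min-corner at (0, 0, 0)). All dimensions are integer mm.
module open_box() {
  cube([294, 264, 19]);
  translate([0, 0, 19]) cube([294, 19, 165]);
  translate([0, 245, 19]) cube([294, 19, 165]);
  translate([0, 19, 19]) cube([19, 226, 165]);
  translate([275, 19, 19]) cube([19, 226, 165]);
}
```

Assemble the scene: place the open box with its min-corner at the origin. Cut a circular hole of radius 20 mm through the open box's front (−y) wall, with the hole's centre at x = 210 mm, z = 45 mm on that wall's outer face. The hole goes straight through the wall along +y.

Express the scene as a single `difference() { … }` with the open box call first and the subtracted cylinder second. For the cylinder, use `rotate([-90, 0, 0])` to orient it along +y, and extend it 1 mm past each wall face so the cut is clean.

difference() {
  open_box();
  translate([210, -1, 45]) rotate([-90, 0, 0]) cylinder(h = 21, r = 20);
}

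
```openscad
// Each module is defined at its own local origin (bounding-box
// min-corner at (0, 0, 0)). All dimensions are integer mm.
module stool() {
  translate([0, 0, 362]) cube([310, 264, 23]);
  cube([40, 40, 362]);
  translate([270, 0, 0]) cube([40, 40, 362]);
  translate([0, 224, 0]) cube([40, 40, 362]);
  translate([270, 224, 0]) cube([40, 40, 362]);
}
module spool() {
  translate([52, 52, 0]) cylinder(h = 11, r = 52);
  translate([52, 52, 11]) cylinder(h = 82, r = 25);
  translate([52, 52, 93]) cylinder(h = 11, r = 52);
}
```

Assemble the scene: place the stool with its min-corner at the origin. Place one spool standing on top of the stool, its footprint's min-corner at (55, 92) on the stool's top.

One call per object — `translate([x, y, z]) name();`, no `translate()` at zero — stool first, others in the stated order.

stool();
translate([55, 92, 385]) spool();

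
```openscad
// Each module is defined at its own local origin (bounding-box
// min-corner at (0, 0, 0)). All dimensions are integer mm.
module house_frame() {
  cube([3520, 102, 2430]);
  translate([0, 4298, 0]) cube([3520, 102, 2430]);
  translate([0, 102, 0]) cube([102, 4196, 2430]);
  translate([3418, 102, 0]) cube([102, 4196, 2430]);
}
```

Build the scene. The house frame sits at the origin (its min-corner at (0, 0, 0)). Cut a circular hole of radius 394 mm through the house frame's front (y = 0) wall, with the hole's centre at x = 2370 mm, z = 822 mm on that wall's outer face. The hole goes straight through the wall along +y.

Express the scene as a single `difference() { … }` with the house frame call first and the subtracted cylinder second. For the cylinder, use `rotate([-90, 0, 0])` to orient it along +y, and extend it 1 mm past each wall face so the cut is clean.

difference() {
  house_frame();
  translate([2370, -1, 822]) rotate([-90, 0, 0]) cylinder(h = 104, r = 394);
}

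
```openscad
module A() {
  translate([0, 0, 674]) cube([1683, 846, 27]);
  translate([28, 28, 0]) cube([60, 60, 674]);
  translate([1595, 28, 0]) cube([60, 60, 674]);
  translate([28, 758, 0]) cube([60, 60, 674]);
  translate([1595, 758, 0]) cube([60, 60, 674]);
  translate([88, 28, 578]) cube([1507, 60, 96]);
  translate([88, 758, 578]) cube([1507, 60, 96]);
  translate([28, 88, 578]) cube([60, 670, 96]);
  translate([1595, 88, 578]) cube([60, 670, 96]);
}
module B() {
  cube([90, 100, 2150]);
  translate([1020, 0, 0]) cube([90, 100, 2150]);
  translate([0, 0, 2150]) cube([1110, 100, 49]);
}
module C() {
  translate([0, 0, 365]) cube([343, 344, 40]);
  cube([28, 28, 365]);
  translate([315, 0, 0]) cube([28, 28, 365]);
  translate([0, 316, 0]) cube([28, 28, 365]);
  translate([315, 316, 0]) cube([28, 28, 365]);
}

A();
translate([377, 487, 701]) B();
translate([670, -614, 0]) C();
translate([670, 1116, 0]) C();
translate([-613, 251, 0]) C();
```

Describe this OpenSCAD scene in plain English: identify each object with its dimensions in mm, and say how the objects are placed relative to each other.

A is a table with a 1683×846 mm rectangular top, 27 mm thick, top surface at z = 701 mm, supported by four 60×60 mm square legs, each inset 28 mm from the nearest pair of top edges, running from the floor. Four apron rails, 60 mm thick and 96 mm tall, run between adjacent legs with their top edges flush with the underside of the top and their outer faces flush with the legs' outer faces.

B is a rectangular door frame: two vertical jambs of 90×100 mm section, 2150 mm tall, with a clear opening 930 mm wide between their inner faces. A header 49 mm tall and 100 mm deep lies on top of the jambs and spans the full outside width.

C is a four-legged stool. The seat is a 343×344×40 mm slab whose top surface is at z = 405 mm; four square legs, each 28×28 mm in cross-section, run from the floor (z = 0) to the underside of the seat, each flush with a corner of the seat.

The door frame is on top of the table. Three stools sit around the table at the −y, +y, −x sides.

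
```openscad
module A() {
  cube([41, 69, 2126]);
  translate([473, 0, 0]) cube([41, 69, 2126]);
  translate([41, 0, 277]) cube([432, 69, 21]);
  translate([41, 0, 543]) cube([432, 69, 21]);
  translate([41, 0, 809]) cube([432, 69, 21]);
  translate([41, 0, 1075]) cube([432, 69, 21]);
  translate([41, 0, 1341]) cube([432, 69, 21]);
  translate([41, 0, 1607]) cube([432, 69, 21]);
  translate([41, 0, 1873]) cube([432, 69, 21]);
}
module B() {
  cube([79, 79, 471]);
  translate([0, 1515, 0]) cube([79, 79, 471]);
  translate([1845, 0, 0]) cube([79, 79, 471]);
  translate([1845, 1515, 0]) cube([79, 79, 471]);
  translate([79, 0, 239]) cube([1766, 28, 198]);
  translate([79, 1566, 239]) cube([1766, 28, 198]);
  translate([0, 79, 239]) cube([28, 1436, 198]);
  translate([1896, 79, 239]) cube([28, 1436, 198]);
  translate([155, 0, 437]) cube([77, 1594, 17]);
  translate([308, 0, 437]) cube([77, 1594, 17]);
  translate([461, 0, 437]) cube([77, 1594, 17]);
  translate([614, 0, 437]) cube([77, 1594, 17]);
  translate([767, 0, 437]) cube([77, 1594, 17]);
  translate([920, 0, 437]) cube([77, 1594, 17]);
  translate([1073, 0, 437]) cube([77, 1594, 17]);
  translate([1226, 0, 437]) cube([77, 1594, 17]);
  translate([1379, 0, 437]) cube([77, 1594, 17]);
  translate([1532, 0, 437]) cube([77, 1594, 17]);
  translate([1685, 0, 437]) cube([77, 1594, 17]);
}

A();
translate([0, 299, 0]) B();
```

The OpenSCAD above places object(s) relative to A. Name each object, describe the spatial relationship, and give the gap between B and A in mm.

A is a ladder. B is a bed frame. The bed frame is on the floor beside the ladder on its +y side. The gap between the bed frame and the ladder is 230 mm.

The bed frame's nearest face is 230 mm from the ladder's +y face.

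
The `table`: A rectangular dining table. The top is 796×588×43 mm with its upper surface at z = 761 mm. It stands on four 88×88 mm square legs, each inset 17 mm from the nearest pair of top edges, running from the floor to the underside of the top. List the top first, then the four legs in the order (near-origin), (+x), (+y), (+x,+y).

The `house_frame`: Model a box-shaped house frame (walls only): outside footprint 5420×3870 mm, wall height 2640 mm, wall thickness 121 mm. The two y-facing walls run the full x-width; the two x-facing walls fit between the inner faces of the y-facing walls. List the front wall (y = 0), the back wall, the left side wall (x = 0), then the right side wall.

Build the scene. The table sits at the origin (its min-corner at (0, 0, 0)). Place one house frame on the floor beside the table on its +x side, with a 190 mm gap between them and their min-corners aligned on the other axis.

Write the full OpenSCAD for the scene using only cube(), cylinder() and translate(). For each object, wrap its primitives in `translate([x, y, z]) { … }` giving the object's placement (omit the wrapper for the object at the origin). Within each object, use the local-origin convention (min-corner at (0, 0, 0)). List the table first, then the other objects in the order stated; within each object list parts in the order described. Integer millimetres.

translate([0, 0, 718]) cube([796, 588, 43]);
translate([17, 17, 0]) cube([88, 88, 718]);
translate([691, 17, 0]) cube([88, 88, 718]);
translate([17, 483, 0]) cube([88, 88, 718]);
translate([691, 483, 0]) cube([88, 88, 718]);
translate([986, 0, 0]) {
  cube([5420, 121, 2640]);
  translate([0, 3749, 0]) cube([5420, 121, 2640]);
  translate([0, 121, 0]) cube([121, 3628, 2640]);
  translate([5299, 121, 0]) cube([121, 3628, 2640]);
}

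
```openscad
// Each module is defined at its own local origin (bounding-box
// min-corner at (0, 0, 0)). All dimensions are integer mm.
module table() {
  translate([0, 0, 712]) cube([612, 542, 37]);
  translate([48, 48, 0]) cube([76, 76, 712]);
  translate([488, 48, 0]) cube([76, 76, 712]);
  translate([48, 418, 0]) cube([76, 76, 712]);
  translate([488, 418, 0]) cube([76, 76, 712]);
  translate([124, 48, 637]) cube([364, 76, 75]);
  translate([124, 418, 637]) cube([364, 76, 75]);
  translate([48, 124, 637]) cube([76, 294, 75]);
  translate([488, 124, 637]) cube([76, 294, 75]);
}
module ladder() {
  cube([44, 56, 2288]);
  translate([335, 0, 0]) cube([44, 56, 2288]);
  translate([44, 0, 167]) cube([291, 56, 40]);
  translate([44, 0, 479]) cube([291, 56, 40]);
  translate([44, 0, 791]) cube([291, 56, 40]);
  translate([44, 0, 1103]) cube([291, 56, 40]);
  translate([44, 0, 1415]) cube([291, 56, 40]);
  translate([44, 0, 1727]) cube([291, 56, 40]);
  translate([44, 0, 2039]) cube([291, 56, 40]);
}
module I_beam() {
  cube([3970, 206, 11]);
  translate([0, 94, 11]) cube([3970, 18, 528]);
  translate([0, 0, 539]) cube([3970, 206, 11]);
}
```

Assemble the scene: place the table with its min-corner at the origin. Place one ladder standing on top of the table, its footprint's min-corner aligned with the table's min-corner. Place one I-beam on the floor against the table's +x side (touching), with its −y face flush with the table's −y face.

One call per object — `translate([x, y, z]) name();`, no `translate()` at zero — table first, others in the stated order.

table();
translate([0, 0, 749]) ladder();
translate([612, 0, 0]) I_beam();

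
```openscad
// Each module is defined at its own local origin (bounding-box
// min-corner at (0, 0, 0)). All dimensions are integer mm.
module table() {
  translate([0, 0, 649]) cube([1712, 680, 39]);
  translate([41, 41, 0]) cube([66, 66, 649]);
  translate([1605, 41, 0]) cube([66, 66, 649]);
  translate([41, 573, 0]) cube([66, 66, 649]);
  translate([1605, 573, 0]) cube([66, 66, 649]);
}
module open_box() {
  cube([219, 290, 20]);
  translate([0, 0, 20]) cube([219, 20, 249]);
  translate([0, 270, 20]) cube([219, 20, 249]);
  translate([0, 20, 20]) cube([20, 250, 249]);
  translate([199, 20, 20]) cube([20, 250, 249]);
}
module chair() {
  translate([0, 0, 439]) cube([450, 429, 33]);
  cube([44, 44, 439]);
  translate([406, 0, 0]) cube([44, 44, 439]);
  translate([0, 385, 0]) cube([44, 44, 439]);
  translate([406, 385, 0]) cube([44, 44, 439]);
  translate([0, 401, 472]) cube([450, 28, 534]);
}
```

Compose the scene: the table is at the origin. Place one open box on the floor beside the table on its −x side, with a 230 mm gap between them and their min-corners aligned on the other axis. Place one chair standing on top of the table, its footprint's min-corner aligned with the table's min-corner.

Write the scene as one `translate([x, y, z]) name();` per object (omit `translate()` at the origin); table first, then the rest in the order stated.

table();
translate([-449, 0, 0]) open_box();
translate([0, 0, 688]) chair();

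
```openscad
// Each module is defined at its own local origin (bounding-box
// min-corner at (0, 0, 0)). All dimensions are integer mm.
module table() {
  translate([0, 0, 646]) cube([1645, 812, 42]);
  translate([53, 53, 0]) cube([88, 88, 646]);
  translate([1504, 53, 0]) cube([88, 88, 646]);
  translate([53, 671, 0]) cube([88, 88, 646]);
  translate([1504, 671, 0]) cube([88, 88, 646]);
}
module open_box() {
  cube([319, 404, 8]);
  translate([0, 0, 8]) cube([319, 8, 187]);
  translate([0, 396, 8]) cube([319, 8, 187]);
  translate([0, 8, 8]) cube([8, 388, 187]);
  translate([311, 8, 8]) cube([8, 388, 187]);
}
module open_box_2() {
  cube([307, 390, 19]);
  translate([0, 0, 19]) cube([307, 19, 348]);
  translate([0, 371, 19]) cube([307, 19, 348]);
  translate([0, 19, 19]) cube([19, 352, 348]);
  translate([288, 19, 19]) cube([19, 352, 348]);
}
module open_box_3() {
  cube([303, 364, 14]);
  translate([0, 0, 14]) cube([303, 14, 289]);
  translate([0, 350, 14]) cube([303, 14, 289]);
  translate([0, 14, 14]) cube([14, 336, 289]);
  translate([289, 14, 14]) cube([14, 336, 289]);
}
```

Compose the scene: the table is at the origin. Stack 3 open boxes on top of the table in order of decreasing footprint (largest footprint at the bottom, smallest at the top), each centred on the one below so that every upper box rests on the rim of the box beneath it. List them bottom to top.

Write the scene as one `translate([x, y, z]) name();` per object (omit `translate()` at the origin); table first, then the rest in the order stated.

table();
translate([663, 204, 688]) open_box();
translate([669, 211, 883]) open_box_2();
translate([671, 224, 1250]) open_box_3();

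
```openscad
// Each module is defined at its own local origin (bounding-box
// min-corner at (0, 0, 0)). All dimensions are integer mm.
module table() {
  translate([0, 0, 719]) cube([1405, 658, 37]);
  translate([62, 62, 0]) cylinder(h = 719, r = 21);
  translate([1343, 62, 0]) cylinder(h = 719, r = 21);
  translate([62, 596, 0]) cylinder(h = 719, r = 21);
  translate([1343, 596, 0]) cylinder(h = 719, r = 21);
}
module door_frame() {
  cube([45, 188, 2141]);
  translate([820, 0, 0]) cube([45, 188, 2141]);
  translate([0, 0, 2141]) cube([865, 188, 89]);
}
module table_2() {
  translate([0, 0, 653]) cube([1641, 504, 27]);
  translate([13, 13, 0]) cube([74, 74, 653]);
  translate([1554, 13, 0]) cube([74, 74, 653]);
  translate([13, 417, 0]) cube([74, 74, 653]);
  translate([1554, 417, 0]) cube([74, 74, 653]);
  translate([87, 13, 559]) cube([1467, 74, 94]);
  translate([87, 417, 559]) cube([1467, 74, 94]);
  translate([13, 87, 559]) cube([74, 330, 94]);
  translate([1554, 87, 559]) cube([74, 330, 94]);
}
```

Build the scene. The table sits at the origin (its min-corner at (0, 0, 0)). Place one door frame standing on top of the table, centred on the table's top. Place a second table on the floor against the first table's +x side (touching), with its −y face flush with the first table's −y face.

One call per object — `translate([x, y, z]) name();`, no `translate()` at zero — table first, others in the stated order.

table();
translate([270, 235, 756]) door_frame();
translate([1405, 0, 0]) table_2();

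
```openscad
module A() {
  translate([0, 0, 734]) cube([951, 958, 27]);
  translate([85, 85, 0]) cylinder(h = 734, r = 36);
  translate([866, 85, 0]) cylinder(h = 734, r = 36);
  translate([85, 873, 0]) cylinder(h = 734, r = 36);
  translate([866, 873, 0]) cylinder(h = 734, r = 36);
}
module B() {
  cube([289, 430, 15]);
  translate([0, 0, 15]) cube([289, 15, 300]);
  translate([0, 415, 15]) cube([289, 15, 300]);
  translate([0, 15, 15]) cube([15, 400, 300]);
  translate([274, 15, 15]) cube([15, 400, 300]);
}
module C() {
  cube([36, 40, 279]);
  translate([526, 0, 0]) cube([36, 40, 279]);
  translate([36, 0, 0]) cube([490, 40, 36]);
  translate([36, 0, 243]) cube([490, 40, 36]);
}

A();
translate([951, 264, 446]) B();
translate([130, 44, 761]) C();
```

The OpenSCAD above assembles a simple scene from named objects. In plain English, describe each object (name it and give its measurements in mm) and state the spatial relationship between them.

A is a table: top 951 mm (x) × 958 mm (y), 27 mm thick, upper face at z = 761 mm, on four round legs of 72 mm diameter, each leg's bounding box inset 49 mm from the nearest pair of top edges, running from z = 0 to the bottom of the top.

B is an open-topped rectangular box: outside dimensions 289×430×315 mm, with a uniform wall and base thickness of 15 mm. The base is a full 289×430 slab on the floor; four walls sit on top of the base. The front and back walls (the −y and +y sides) span the full width; the two side walls fit between them.

C is a picture frame with a 490×207 mm rectangular opening (x by z) and a uniform 36 mm border on every side. Frame depth is 40 mm along y. It is built from two vertical stiles running the full outside height and two horizontal rails spanning the gap between the stiles.

The open box is beside the table with their tops flush at z = 761. The picture frame is on top of the table.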